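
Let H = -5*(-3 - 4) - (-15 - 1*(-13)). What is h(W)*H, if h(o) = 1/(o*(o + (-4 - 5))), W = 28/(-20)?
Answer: 925/364 ≈ 2.5412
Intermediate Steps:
W = -7/5 (W = 28*(-1/20) = -7/5 ≈ -1.4000)
H = 37 (H = -5*(-7) - (-15 + 13) = 35 - 1*(-2) = 35 + 2 = 37)
h(o) = 1/(o*(-9 + o)) (h(o) = 1/(o*(o - 9)) = 1/(o*(-9 + o)))
h(W)*H = (1/((-7/5)*(-9 - 7/5)))*37 = -5/(7*(-52/5))*37 = -5/7*(-5/52)*37 = (25/364)*37 = 925/364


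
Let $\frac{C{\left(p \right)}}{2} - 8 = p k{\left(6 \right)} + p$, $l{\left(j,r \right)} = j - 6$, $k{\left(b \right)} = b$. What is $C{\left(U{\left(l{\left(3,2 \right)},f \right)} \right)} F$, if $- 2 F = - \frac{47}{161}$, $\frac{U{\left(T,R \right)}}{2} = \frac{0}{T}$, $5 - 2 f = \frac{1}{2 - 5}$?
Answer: $\frac{376}{161} \approx 2.3354$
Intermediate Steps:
$l{\left(j,r \right)} = -6 + j$ ($l{\left(j,r \right)} = j - 6 = -6 + j$)
$f = \frac{8}{3}$ ($f = \frac{5}{2} - \frac{1}{2 \left(2 - 5\right)} = \frac{5}{2} - \frac{1}{2 \left(-3\right)} = \frac{5}{2} - - \frac{1}{6} = \frac{5}{2} + \frac{1}{6} = \frac{8}{3} \approx 2.6667$)
$U{\left(T,R \right)} = 0$ ($U{\left(T,R \right)} = 2 \frac{0}{T} = 2 \cdot 0 = 0$)
$C{\left(p \right)} = 16 + 14 p$ ($C{\left(p \right)} = 16 + 2 \left(p 6 + p\right) = 16 + 2 \left(6 p + p\right) = 16 + 2 \cdot 7 p = 16 + 14 p$)
$F = \frac{47}{322}$ ($F = - \frac{\left(-47\right) \frac{1}{161}}{2} = \left(- \frac{1}{2}\right) \left(- \frac{47}{161}\right) = \frac{47}{322} \approx 0.14596$)
$C{\left(U{\left(l{\left(3,2 \right)},f \right)} \right)} F = \left(16 + 14 \cdot 0\right) \frac{47}{322} = \left(16 + 0\right) \frac{47}{322} = 16 \cdot \frac{47}{322} = \frac{376}{161}$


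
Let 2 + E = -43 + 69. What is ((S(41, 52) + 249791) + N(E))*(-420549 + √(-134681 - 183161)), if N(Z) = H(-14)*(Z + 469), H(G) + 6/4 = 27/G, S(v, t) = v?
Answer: -730490248608/7 + 1736992*I*√317842/7 ≈ -1.0436e+11 + 1.399e+8*I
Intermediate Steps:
E = 24 (E = -2 + (-43 + 69) = -2 + 26 = 24)
H(G) = -3/2 + 27/G
N(Z) = -1608 - 24*Z/7 (N(Z) = (-3/2 + 27/(-14))*(Z + 469) = (-3/2 + 27*(-1/14))*(469 + Z) = (-3/2 - 27/14)*(469 + Z) = -24*(469 + Z)/7 = -1608 - 24*Z/7)
((S(41, 52) + 249791) + N(E))*(-420549 + √(-134681 - 183161)) = ((41 + 249791) + (-1608 - 24/7*24))*(-420549 + √(-134681 - 183161)) = (249832 + (-1608 - 576/7))*(-420549 + √(-317842)) = (249832 - 11832/7)*(-420549 + I*√317842) = 1736992*(-420549 + I*√317842)/7 = -730490248608/7 + 1736992*I*√317842/7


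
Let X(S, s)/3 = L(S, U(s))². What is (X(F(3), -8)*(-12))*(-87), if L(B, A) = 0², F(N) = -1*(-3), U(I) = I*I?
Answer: 0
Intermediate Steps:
U(I) = I²
F(N) = 3
L(B, A) = 0
X(S, s) = 0 (X(S, s) = 3*0² = 3*0 = 0)
(X(F(3), -8)*(-12))*(-87) = (0*(-12))*(-87) = 0*(-87) = 0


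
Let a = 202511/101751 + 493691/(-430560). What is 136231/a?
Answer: 153032510910240/947681621 ≈ 1.6148e+5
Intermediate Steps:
a = 947681621/1123331040 (a = 202511*(1/101751) + 493691*(-1/430560) = 202511/101751 - 493691/430560 = 947681621/1123331040 ≈ 0.84364)
136231/a = 136231/(947681621/1123331040) = 136231*(1123331040/947681621) = 153032510910240/947681621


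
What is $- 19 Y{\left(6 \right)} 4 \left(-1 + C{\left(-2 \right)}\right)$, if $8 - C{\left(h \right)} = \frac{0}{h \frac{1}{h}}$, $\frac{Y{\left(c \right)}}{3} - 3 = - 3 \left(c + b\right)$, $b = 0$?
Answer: $23940$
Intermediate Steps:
$Y{\left(c \right)} = 9 - 9 c$ ($Y{\left(c \right)} = 9 + 3 \left(- 3 \left(c + 0\right)\right) = 9 + 3 \left(- 3 c\right) = 9 - 9 c$)
$C{\left(h \right)} = 8$ ($C{\left(h \right)} = 8 - \frac{0}{h \frac{1}{h}} = 8 - \frac{0}{1} = 8 - 0 \cdot 1 = 8 - 0 = 8 + 0 = 8$)
$- 19 Y{\left(6 \right)} 4 \left(-1 + C{\left(-2 \right)}\right) = - 19 \left(9 - 54\right) 4 \left(-1 + 8\right) = - 19 \left(9 - 54\right) 4 \cdot 7 = \left(-19\right) \left(-45\right) 28 = 855 \cdot 28 = 23940$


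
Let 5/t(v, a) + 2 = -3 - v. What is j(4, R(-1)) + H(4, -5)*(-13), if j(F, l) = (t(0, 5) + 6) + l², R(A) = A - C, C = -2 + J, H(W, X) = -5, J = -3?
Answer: 86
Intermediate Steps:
t(v, a) = 5/(-5 - v) (t(v, a) = 5/(-2 + (-3 - v)) = 5/(-5 - v))
C = -5 (C = -2 - 3 = -5)
R(A) = 5 + A (R(A) = A - 1*(-5) = A + 5 = 5 + A)
j(F, l) = 5 + l² (j(F, l) = (-5/(5 + 0) + 6) + l² = (-5/5 + 6) + l² = (-5*⅕ + 6) + l² = (-1 + 6) + l² = 5 + l²)
j(4, R(-1)) + H(4, -5)*(-13) = (5 + (5 - 1)²) - 5*(-13) = (5 + 4²) + 65 = (5 + 16) + 65 = 21 + 65 = 86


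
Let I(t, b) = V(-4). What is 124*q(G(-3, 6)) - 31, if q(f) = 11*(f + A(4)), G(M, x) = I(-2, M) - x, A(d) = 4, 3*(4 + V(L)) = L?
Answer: -30101/3 ≈ -10034.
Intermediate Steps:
V(L) = -4 + L/3
I(t, b) = -16/3 (I(t, b) = -4 + (⅓)*(-4) = -4 - 4/3 = -16/3)
G(M, x) = -16/3 - x
q(f) = 44 + 11*f (q(f) = 11*(f + 4) = 11*(4 + f) = 44 + 11*f)
124*q(G(-3, 6)) - 31 = 124*(44 + 11*(-16/3 - 1*6)) - 31 = 124*(44 + 11*(-16/3 - 6)) - 31 = 124*(44 + 11*(-34/3)) - 31 = 124*(44 - 374/3) - 31 = 124*(-242/3) - 31 = -30008/3 - 31 = -30101/3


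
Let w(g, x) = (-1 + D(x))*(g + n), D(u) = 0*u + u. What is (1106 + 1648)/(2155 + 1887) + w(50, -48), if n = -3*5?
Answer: -3464638/2021 ≈ -1714.3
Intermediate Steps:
n = -15
D(u) = u (D(u) = 0 + u = u)
w(g, x) = (-1 + x)*(-15 + g) (w(g, x) = (-1 + x)*(g - 15) = (-1 + x)*(-15 + g))
(1106 + 1648)/(2155 + 1887) + w(50, -48) = (1106 + 1648)/(2155 + 1887) + (15 - 1*50 - 15*(-48) + 50*(-48)) = 2754/4042 + (15 - 50 + 720 - 2400) = 2754*(1/4042) - 1715 = 1377/2021 - 1715 = -3464638/2021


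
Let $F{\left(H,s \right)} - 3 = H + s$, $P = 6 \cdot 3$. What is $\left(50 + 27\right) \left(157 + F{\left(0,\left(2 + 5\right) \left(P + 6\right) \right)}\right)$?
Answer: $25256$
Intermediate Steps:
$P = 18$
$F{\left(H,s \right)} = 3 + H + s$ ($F{\left(H,s \right)} = 3 + \left(H + s\right) = 3 + H + s$)
$\left(50 + 27\right) \left(157 + F{\left(0,\left(2 + 5\right) \left(P + 6\right) \right)}\right) = \left(50 + 27\right) \left(157 + \left(3 + 0 + \left(2 + 5\right) \left(18 + 6\right)\right)\right) = 77 \left(157 + \left(3 + 0 + 7 \cdot 24\right)\right) = 77 \left(157 + \left(3 + 0 + 168\right)\right) = 77 \left(157 + 171\right) = 77 \cdot 328 = 25256$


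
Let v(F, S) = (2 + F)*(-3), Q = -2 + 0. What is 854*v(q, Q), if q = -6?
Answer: 10248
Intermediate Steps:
Q = -2
v(F, S) = -6 - 3*F
854*v(q, Q) = 854*(-6 - 3*(-6)) = 854*(-6 + 18) = 854*12 = 10248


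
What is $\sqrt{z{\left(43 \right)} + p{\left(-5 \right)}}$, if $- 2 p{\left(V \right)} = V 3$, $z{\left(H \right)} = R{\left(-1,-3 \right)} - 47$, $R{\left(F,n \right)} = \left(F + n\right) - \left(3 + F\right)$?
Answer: $\frac{i \sqrt{182}}{2} \approx 6.7454 i$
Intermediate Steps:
$R{\left(F,n \right)} = -3 + n$
$z{\left(H \right)} = -53$ ($z{\left(H \right)} = \left(-3 - 3\right) - 47 = -6 - 47 = -53$)
$p{\left(V \right)} = - \frac{3 V}{2}$ ($p{\left(V \right)} = - \frac{V 3}{2} = - \frac{3 V}{2}$)
$\sqrt{z{\left(43 \right)} + p{\left(-5 \right)}} = \sqrt{-53 - - \frac{15}{2}} = \sqrt{-53 + \frac{15}{2}} = \sqrt{- \frac{91}{2}} = \frac{i \sqrt{182}}{2}$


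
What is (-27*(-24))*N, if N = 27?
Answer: 17496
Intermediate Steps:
(-27*(-24))*N = -27*(-24)*27 = 648*27 = 17496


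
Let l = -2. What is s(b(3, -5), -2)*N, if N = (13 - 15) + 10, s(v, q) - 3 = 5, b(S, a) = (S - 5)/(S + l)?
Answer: 64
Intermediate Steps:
b(S, a) = (-5 + S)/(-2 + S) (b(S, a) = (S - 5)/(S - 2) = (-5 + S)/(-2 + S))
s(v, q) = 8 (s(v, q) = 3 + 5 = 8)
N = 8 (N = -2 + 10 = 8)
s(b(3, -5), -2)*N = 8*8 = 64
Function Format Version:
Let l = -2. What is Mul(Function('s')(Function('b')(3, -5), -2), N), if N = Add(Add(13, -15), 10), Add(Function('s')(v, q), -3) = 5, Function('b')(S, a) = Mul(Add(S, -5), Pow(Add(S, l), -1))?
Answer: 64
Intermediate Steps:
Function('b')(S, a) = Mul(Pow(Add(-2, S), -1), Add(-5, S)) (Function('b')(S, a) = Mul(Add(S, -5), Pow(Add(S, -2), -1)) = Mul(Add(-5, S), Pow(Add(-2, S), -1)) = Mul(Pow(Add(-2, S), -1), Add(-5, S)))
Function('s')(v, q) = 8 (Function('s')(v, q) = Add(3, 5) = 8)
N = 8 (N = Add(-2, 10) = 8)
Mul(Function('s')(Function('b')(3, -5), -2), N) = Mul(8, 8) = 64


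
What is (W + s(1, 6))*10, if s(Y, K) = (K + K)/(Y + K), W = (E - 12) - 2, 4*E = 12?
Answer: -650/7 ≈ -92.857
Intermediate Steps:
E = 3 (E = (1/4)*12 = 3)
W = -11 (W = (3 - 12) - 2 = -9 - 2 = -11)
s(Y, K) = 2*K/(K + Y) (s(Y, K) = (2*K)/(K + Y) = 2*K/(K + Y))
(W + s(1, 6))*10 = (-11 + 2*6/(6 + 1))*10 = (-11 + 2*6/7)*10 = (-11 + 2*6*(1/7))*10 = (-11 + 12/7)*10 = -65/7*10 = -650/7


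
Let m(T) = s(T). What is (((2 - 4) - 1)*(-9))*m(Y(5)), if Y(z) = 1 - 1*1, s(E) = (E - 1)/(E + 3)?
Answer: -9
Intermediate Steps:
s(E) = (-1 + E)/(3 + E)
Y(z) = 0 (Y(z) = 1 - 1 = 0)
m(T) = (-1 + T)/(3 + T)
(((2 - 4) - 1)*(-9))*m(Y(5)) = (((2 - 4) - 1)*(-9))*((-1 + 0)/(3 + 0)) = ((-2 - 1)*(-9))*(-1/3) = (-3*(-9))*((⅓)*(-1)) = 27*(-⅓) = -9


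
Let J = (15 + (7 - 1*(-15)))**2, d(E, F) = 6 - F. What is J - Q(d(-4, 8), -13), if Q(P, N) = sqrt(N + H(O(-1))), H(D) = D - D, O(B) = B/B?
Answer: 1369 - I*sqrt(13) ≈ 1369.0 - 3.6056*I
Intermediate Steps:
O(B) = 1
H(D) = 0
Q(P, N) = sqrt(N) (Q(P, N) = sqrt(N + 0) = sqrt(N))
J = 1369 (J = (15 + (7 + 15))**2 = (15 + 22)**2 = 37**2 = 1369)
J - Q(d(-4, 8), -13) = 1369 - sqrt(-13) = 1369 - I*sqrt(13)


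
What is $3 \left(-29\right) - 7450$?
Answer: $-7537$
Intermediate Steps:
$3 \left(-29\right) - 7450 = -87 - 7450 = -7537$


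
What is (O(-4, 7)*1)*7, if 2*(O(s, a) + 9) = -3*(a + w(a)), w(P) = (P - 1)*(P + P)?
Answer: -2037/2 ≈ -1018.5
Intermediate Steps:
w(P) = 2*P*(-1 + P) (w(P) = (-1 + P)*(2*P) = 2*P*(-1 + P))
O(s, a) = -9 - 3*a/2 - 3*a*(-1 + a) (O(s, a) = -9 + (-3*(a + 2*a*(-1 + a)))/2 = -9 + (-3*a - 6*a*(-1 + a))/2 = -9 + (-3*a/2 - 3*a*(-1 + a)) = -9 - 3*a/2 - 3*a*(-1 + a))
(O(-4, 7)*1)*7 = ((-9 - 3*7**2 + (3/2)*7)*1)*7 = ((-9 - 3*49 + 21/2)*1)*7 = ((-9 - 147 + 21/2)*1)*7 = -291/2*1*7 = -291/2*7 = -2037/2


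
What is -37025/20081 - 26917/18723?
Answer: -1233739352/375976563 ≈ -3.2814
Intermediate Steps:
-37025/20081 - 26917/18723 = -1233739352/375976563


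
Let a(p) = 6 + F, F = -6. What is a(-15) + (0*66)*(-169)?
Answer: 0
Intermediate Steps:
a(p) = 0 (a(p) = 6 - 6 = 0)
a(-15) + (0*66)*(-169) = 0 + (0*66)*(-169) = 0 + 0*(-169) = 0 + 0 = 0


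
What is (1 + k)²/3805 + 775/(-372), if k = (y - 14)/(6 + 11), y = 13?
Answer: -27488053/13195740 ≈ -2.0831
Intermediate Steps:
k = -1/17 (k = (13 - 14)/(6 + 11) = -1/17 ≈ -0.058824)
(1 + k)²/3805 + 775/(-372) = (1 - 1/17)²/3805 + 775/(-372) = (16/17)²*(1/3805) + 775*(-1/372) = (256/289)*(1/3805) - 25/12 = 256/1099645 - 25/12 = -27488053/13195740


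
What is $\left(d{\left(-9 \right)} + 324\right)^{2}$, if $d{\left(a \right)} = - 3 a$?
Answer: $123201$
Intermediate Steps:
$\left(d{\left(-9 \right)} + 324\right)^{2} = \left(\left(-3\right) \left(-9\right) + 324\right)^{2} = \left(27 + 324\right)^{2} = 351^{2} = 123201$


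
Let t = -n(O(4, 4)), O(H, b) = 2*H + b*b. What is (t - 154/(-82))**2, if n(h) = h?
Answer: 822649/1681 ≈ 489.38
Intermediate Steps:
O(H, b) = b**2 + 2*H (O(H, b) = 2*H + b**2 = b**2 + 2*H)
t = -24 (t = -(4**2 + 2*4) = -(16 + 8) = -1*24 = -24)
(t - 154/(-82))**2 = (-24 - 154/(-82))**2 = (-24 - 154*(-1/82))**2 = (-24 + 77/41)**2 = (-907/41)**2 = 822649/1681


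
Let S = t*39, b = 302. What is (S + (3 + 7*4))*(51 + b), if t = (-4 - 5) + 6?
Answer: -30358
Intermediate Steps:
t = -3 (t = -9 + 6 = -3)
S = -117 (S = -3*39 = -117)
(S + (3 + 7*4))*(51 + b) = (-117 + (3 + 7*4))*(51 + 302) = (-117 + (3 + 28))*353 = (-117 + 31)*353 = -86*353 = -30358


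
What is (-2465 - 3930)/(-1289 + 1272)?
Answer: 6395/17 ≈ 376.18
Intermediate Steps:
(-2465 - 3930)/(-1289 + 1272) = -6395/(-17) = -6395*(-1/17) = 6395/17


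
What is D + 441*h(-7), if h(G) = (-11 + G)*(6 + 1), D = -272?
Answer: -55838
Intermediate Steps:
h(G) = -77 + 7*G (h(G) = (-11 + G)*7 = -77 + 7*G)
D + 441*h(-7) = -272 + 441*(-77 + 7*(-7)) = -272 + 441*(-77 - 49) = -272 + 441*(-126) = -272 - 55566 = -55838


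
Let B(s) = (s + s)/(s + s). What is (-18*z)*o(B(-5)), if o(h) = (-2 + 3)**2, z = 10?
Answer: -180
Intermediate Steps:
B(s) = 1 (B(s) = (2*s)/((2*s)) = (2*s)*(1/(2*s)) = 1)
o(h) = 1 (o(h) = 1**2 = 1)
(-18*z)*o(B(-5)) = -18*10*1 = -180*1 = -180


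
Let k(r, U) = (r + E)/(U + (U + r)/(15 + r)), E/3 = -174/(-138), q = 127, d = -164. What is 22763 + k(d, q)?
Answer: 1985187995/87216 ≈ 22762.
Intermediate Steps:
E = 87/23 (E = 3*(-174/(-138)) = 3*(-174*(-1/138)) = 3*(29/23) = 87/23 ≈ 3.7826)
k(r, U) = (87/23 + r)/(U + (U + r)/(15 + r)) (k(r, U) = (r + 87/23)/(U + (U + r)/(15 + r)) = (87/23 + r)/(U + (U + r)/(15 + r)))
22763 + k(d, q) = 22763 + (1305/23 + (-164)² + (432/23)*(-164))/(-164 + 16*127 + 127*(-164)) = 22763 + (1305/23 + 26896 - 70848/23)/(-164 + 2032 - 20828) = 22763 + (549065/23)/(-18960) = 22763 - 1/18960*549065/23 = 22763 - 109813/87216 = 1985187995/87216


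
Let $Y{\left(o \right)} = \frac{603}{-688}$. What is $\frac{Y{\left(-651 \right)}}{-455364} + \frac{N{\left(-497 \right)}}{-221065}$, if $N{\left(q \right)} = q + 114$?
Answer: $\frac{1026696903}{591944866240} \approx 0.0017344$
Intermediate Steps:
$Y{\left(o \right)} = - \frac{603}{688}$ ($Y{\left(o \right)} = 603 \left(- \frac{1}{688}\right) = - \frac{603}{688}$)
$N{\left(q \right)} = 114 + q$
$\frac{Y{\left(-651 \right)}}{-455364} + \frac{N{\left(-497 \right)}}{-221065} = - \frac{603}{688 \left(-455364\right)} + \frac{114 - 497}{-221065} = \left(- \frac{603}{688}\right) \left(- \frac{1}{455364}\right) - - \frac{383}{221065} = \frac{67}{34810048} + \frac{383}{221065} = \frac{1026696903}{591944866240}$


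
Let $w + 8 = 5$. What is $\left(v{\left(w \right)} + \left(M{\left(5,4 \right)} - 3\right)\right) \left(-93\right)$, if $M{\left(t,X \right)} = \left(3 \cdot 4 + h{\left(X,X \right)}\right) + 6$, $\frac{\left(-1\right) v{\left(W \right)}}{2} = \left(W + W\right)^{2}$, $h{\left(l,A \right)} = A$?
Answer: $4929$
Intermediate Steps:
$w = -3$ ($w = -8 + 5 = -3$)
$v{\left(W \right)} = - 8 W^{2}$ ($v{\left(W \right)} = - 2 \left(W + W\right)^{2} = - 2 \left(2 W\right)^{2} = - 2 \cdot 4 W^{2} = - 8 W^{2}$)
$M{\left(t,X \right)} = 18 + X$ ($M{\left(t,X \right)} = \left(3 \cdot 4 + X\right) + 6 = \left(12 + X\right) + 6 = 18 + X$)
$\left(v{\left(w \right)} + \left(M{\left(5,4 \right)} - 3\right)\right) \left(-93\right) = \left(- 8 \left(-3\right)^{2} + \left(\left(18 + 4\right) - 3\right)\right) \left(-93\right) = \left(\left(-8\right) 9 + \left(22 - 3\right)\right) \left(-93\right) = \left(-72 + 19\right) \left(-93\right) = \left(-53\right) \left(-93\right) = 4929$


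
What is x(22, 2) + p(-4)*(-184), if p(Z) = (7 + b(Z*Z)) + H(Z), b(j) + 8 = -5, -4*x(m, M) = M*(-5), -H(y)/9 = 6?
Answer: 22085/2 ≈ 11043.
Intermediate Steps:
H(y) = -54 (H(y) = -9*6 = -54)
x(m, M) = 5*M/4 (x(m, M) = -M*(-5)/4 = -(-5)*M/4 = 5*M/4)
b(j) = -13 (b(j) = -8 - 5 = -13)
p(Z) = -60 (p(Z) = (7 - 13) - 54 = -6 - 54 = -60)
x(22, 2) + p(-4)*(-184) = (5/4)*2 - 60*(-184) = 5/2 + 11040 = 22085/2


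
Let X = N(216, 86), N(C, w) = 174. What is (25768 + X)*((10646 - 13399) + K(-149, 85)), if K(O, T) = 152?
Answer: -67475142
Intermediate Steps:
X = 174
(25768 + X)*((10646 - 13399) + K(-149, 85)) = (25768 + 174)*((10646 - 13399) + 152) = 25942*(-2753 + 152) = 25942*(-2601) = -67475142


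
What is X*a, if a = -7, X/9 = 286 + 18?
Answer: -19152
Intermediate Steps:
X = 2736 (X = 9*(286 + 18) = 9*304 = 2736)
X*a = 2736*(-7) = -19152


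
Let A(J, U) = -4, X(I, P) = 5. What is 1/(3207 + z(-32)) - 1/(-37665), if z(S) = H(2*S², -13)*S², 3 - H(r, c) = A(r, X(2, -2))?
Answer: 9608/78154875 ≈ 0.00012294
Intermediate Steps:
H(r, c) = 7 (H(r, c) = 3 - 1*(-4) = 3 + 4 = 7)
z(S) = 7*S²
1/(3207 + z(-32)) - 1/(-37665) = 1/(3207 + 7*(-32)²) - 1/(-37665) = 1/(3207 + 7*1024) - 1*(-1/37665) = 1/(3207 + 7168) + 1/37665 = 1/10375 + 1/37665 = 9608/78154875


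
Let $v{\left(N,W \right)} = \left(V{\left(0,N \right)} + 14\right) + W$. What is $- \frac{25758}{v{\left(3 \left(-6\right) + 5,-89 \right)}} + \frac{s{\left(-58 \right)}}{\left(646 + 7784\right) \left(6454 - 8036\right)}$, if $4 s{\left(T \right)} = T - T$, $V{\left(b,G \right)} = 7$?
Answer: $\frac{12879}{34} \approx 378.79$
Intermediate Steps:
$s{\left(T \right)} = 0$ ($s{\left(T \right)} = \frac{T - T}{4} = \frac{1}{4} \cdot 0 = 0$)
$v{\left(N,W \right)} = 21 + W$ ($v{\left(N,W \right)} = \left(7 + 14\right) + W = 21 + W$)
$- \frac{25758}{v{\left(3 \left(-6\right) + 5,-89 \right)}} + \frac{s{\left(-58 \right)}}{\left(646 + 7784\right) \left(6454 - 8036\right)} = - \frac{25758}{21 - 89} + \frac{0}{\left(646 + 7784\right) \left(6454 - 8036\right)} = - \frac{25758}{-68} + \frac{0}{8430 \left(-1582\right)} = \left(-25758\right) \left(- \frac{1}{68}\right) + \frac{0}{-13336260} = \frac{12879}{34} + 0 \left(- \frac{1}{13336260}\right) = \frac{12879}{34} + 0 = \frac{12879}{34}$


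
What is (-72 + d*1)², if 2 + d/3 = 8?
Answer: 2916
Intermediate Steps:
d = 18 (d = -6 + 3*8 = -6 + 24 = 18)
(-72 + d*1)² = (-72 + 18*1)² = (-72 + 18)² = (-54)² = 2916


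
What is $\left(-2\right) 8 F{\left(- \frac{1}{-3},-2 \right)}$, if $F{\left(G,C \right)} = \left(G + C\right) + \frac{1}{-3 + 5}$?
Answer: $\frac{56}{3} \approx 18.667$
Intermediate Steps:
$F{\left(G,C \right)} = \frac{1}{2} + C + G$ ($F{\left(G,C \right)} = \left(C + G\right) + \frac{1}{2} = \frac{1}{2} + C + G$)
$\left(-2\right) 8 F{\left(- \frac{1}{-3},-2 \right)} = \left(-2\right) 8 \left(\frac{1}{2} - 2 - \frac{1}{-3}\right) = - 16 \left(\frac{1}{2} - 2 - - \frac{1}{3}\right) = - 16 \left(\frac{1}{2} - 2 + \frac{1}{3}\right) = \left(-16\right) \left(- \frac{7}{6}\right) = \frac{56}{3}$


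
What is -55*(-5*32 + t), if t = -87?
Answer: 13585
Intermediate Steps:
-55*(-5*32 + t) = -55*(-5*32 - 87) = -55*(-160 - 87) = -55*(-247) = 13585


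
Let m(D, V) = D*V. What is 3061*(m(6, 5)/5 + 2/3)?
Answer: 61220/3 ≈ 20407.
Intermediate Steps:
3061*(m(6, 5)/5 + 2/3) = 3061*((6*5)/5 + 2/3) = 3061*(30*(⅕) + 2*(⅓)) = 3061*(6 + ⅔) = 3061*(20/3) = 61220/3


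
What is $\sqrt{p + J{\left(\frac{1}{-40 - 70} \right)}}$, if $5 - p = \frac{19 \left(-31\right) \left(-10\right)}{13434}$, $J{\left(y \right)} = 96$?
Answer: $\frac{4 \sqrt{283571589}}{6717} \approx 10.028$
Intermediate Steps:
$p = \frac{30640}{6717}$ ($p = 5 - \frac{19 \left(-31\right) \left(-10\right)}{13434} = 5 - \left(-589\right) \left(-10\right) \frac{1}{13434} = 5 - 5890 \cdot \frac{1}{13434} = 5 - \frac{2945}{6717} = \frac{30640}{6717} \approx 4.5616$)
$\sqrt{p + J{\left(\frac{1}{-40 - 70} \right)}} = \sqrt{\frac{30640}{6717} + 96} = \sqrt{\frac{675472}{6717}} = \frac{4 \sqrt{283571589}}{6717}$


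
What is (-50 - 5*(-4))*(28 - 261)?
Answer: 6990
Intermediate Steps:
(-50 - 5*(-4))*(28 - 261) = (-50 + 20)*(-233) = -30*(-233) = 6990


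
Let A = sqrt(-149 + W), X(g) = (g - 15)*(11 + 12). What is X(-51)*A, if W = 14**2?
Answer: -1518*sqrt(47) ≈ -10407.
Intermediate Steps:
X(g) = -345 + 23*g (X(g) = (-15 + g)*23 = -345 + 23*g)
W = 196
A = sqrt(47) (A = sqrt(-149 + 196) = sqrt(47) ≈ 6.8557)
X(-51)*A = (-345 + 23*(-51))*sqrt(47) = (-345 - 1173)*sqrt(47) = -1518*sqrt(47)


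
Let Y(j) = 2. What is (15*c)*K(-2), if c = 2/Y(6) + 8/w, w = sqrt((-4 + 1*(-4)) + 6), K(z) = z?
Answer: -30 + 120*I*sqrt(2) ≈ -30.0 + 169.71*I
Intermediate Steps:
w = I*sqrt(2) (w = sqrt((-4 - 4) + 6) = sqrt(-8 + 6) = sqrt(-2) = I*sqrt(2) ≈ 1.4142*I)
c = 1 - 4*I*sqrt(2) (c = 2/2 + 8/((I*sqrt(2))) = 2*(1/2) + 8*(-I*sqrt(2)/2) = 1 - 4*I*sqrt(2) ≈ 1.0 - 5.6569*I)
(15*c)*K(-2) = (15*(1 - 4*I*sqrt(2)))*(-2) = (15 - 60*I*sqrt(2))*(-2) = -30 + 120*I*sqrt(2)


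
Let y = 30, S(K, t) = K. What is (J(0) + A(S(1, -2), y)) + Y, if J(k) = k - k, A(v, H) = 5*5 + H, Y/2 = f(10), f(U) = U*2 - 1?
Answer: 93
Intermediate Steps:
f(U) = -1 + 2*U (f(U) = 2*U - 1 = -1 + 2*U)
Y = 38 (Y = 2*(-1 + 2*10) = 2*(-1 + 20) = 2*19 = 38)
A(v, H) = 25 + H
J(k) = 0
(J(0) + A(S(1, -2), y)) + Y = (0 + (25 + 30)) + 38 = (0 + 55) + 38 = 55 + 38 = 93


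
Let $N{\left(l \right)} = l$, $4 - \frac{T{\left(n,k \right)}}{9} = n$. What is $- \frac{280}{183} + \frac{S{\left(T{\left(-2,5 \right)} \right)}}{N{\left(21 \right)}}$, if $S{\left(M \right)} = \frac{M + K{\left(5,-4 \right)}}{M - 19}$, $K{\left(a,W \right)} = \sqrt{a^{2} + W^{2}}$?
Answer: $- \frac{65306}{44835} + \frac{\sqrt{41}}{735} \approx -1.4479$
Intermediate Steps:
$T{\left(n,k \right)} = 36 - 9 n$
$K{\left(a,W \right)} = \sqrt{W^{2} + a^{2}}$
$S{\left(M \right)} = \frac{M + \sqrt{41}}{-19 + M}$ ($S{\left(M \right)} = \frac{M + \sqrt{\left(-4\right)^{2} + 5^{2}}}{M - 19} = \frac{M + \sqrt{16 + 25}}{-19 + M} = \frac{M + \sqrt{41}}{-19 + M}$)
$- \frac{280}{183} + \frac{S{\left(T{\left(-2,5 \right)} \right)}}{N{\left(21 \right)}} = - \frac{280}{183} + \frac{\frac{1}{-19 + \left(36 - -18\right)} \left(\left(36 - -18\right) + \sqrt{41}\right)}{21} = \left(-280\right) \frac{1}{183} + \frac{\left(36 + 18\right) + \sqrt{41}}{-19 + \left(36 + 18\right)} \frac{1}{21} = - \frac{280}{183} + \frac{54 + \sqrt{41}}{-19 + 54} \cdot \frac{1}{21} = - \frac{280}{183} + \frac{54 + \sqrt{41}}{35} \cdot \frac{1}{21} = - \frac{280}{183} + \left(\frac{54}{35} + \frac{\sqrt{41}}{35}\right) \frac{1}{21} = - \frac{280}{183} + \left(\frac{18}{245} + \frac{\sqrt{41}}{735}\right) = - \frac{65306}{44835} + \frac{\sqrt{41}}{735}$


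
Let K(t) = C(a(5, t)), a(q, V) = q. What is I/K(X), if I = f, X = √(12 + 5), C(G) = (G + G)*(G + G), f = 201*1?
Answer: 201/100 ≈ 2.0100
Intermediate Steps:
f = 201
C(G) = 4*G² (C(G) = (2*G)*(2*G) = 4*G²)
X = √17 ≈ 4.1231
K(t) = 100 (K(t) = 4*5² = 4*25 = 100)
I = 201
I/K(X) = 201/100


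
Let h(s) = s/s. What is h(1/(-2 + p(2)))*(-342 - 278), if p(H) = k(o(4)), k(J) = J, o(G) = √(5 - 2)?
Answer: -620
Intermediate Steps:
o(G) = √3
p(H) = √3
h(s) = 1
h(1/(-2 + p(2)))*(-342 - 278) = 1*(-342 - 278) = 1*(-620) = -620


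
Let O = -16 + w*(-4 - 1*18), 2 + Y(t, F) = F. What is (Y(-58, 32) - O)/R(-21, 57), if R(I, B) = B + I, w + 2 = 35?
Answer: 193/9 ≈ 21.444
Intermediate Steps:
w = 33 (w = -2 + 35 = 33)
Y(t, F) = -2 + F
O = -742 (O = -16 + 33*(-4 - 1*18) = -16 + 33*(-4 - 18) = -16 + 33*(-22) = -16 - 726 = -742)
(Y(-58, 32) - O)/R(-21, 57) = ((-2 + 32) - 1*(-742))/(57 - 21) = (30 + 742)/36 = 772*(1/36) = 193/9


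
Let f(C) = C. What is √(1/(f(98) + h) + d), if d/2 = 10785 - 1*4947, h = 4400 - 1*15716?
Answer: √1469348975006/11218 ≈ 108.06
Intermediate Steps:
h = -11316 (h = 4400 - 15716 = -11316)
d = 11676 (d = 2*(10785 - 1*4947) = 2*(10785 - 4947) = 2*5838 = 11676)
√(1/(f(98) + h) + d) = √(1/(98 - 11316) + 11676) = √(1/(-11218) + 11676) = √(-1/11218 + 11676) = √(130981367/11218) = √1469348975006/11218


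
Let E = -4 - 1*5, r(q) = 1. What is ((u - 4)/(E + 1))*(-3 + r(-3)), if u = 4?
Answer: 0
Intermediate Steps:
E = -9 (E = -4 - 5 = -9)
((u - 4)/(E + 1))*(-3 + r(-3)) = ((4 - 4)/(-9 + 1))*(-3 + 1) = (0/(-8))*(-2) = (0*(-⅛))*(-2) = 0*(-2) = 0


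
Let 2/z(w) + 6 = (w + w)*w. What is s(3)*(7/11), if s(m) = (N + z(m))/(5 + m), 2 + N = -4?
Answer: -245/528 ≈ -0.46402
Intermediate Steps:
N = -6 (N = -2 - 4 = -6)
z(w) = 2/(-6 + 2*w**2) (z(w) = 2/(-6 + (w + w)*w) = 2/(-6 + (2*w)*w) = 2/(-6 + 2*w**2))
s(m) = (-6 + 1/(-3 + m**2))/(5 + m)
s(3)*(7/11) = ((19 - 6*3**2)/((-3 + 3**2)*(5 + 3)))*(7/11) = ((19 - 6*9)/((-3 + 9)*8))*(7*(1/11)) = ((1/8)*(19 - 54)/6)*(7/11) = ((1/6)*(1/8)*(-35))*(7/11) = -35/48*7/11 = -245/528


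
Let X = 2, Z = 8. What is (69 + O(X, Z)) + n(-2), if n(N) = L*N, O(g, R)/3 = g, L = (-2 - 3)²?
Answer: 25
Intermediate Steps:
L = 25 (L = (-5)² = 25)
O(g, R) = 3*g
n(N) = 25*N
(69 + O(X, Z)) + n(-2) = (69 + 3*2) + 25*(-2) = (69 + 6) - 50 = 75 - 50 = 25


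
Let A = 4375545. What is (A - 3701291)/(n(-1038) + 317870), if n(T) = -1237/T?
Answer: 41169156/19408841 ≈ 2.1212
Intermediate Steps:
(A - 3701291)/(n(-1038) + 317870) = (4375545 - 3701291)/(-1237/(-1038) + 317870) = 674254/(-1237*(-1/1038) + 317870) = 674254/(1237/1038 + 317870) = 674254/(329950297/1038) = 674254*(1038/329950297) = 41169156/19408841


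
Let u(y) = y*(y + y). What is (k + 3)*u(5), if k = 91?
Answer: 4700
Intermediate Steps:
u(y) = 2*y² (u(y) = y*(2*y) = 2*y²)
(k + 3)*u(5) = (91 + 3)*(2*5²) = 94*(2*25) = 94*50 = 4700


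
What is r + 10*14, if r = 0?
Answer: 140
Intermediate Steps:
r + 10*14 = 0 + 10*14 = 0 + 140 = 140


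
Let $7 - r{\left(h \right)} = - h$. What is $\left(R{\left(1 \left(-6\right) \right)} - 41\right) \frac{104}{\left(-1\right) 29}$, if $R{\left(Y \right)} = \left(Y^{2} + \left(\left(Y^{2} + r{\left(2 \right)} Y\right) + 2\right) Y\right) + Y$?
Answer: $- \frac{8840}{29} \approx -304.83$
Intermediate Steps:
$r{\left(h \right)} = 7 + h$ ($r{\left(h \right)} = 7 - - h = 7 + h$)
$R{\left(Y \right)} = Y + Y^{2} + Y \left(2 + Y^{2} + 9 Y\right)$ ($R{\left(Y \right)} = \left(Y^{2} + \left(\left(Y^{2} + \left(7 + 2\right) Y\right) + 2\right) Y\right) + Y = \left(Y^{2} + \left(\left(Y^{2} + 9 Y\right) + 2\right) Y\right) + Y = \left(Y^{2} + \left(2 + Y^{2} + 9 Y\right) Y\right) + Y = \left(Y^{2} + Y \left(2 + Y^{2} + 9 Y\right)\right) + Y = Y + Y^{2} + Y \left(2 + Y^{2} + 9 Y\right)$)
$\left(R{\left(1 \left(-6\right) \right)} - 41\right) \frac{104}{\left(-1\right) 29} = \left(1 \left(-6\right) \left(3 + \left(1 \left(-6\right)\right)^{2} + 10 \cdot 1 \left(-6\right)\right) - 41\right) \frac{104}{\left(-1\right) 29} = \left(- 6 \left(3 + \left(-6\right)^{2} + 10 \left(-6\right)\right) - 41\right) \frac{104}{-29} = \left(- 6 \left(3 + 36 - 60\right) - 41\right) 104 \left(- \frac{1}{29}\right) = \left(\left(-6\right) \left(-21\right) - 41\right) \left(- \frac{104}{29}\right) = \left(126 - 41\right) \left(- \frac{104}{29}\right) = 85 \left(- \frac{104}{29}\right) = - \frac{8840}{29}$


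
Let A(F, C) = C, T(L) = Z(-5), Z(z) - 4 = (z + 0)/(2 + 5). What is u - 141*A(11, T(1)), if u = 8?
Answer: -3187/7 ≈ -455.29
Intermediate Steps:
Z(z) = 4 + z/7 (Z(z) = 4 + (z + 0)/(2 + 5) = 4 + z/7)
T(L) = 23/7 (T(L) = 4 + (⅐)*(-5) = 4 - 5/7 = 23/7)
u - 141*A(11, T(1)) = 8 - 141*23/7 = 8 - 3243/7 = -3187/7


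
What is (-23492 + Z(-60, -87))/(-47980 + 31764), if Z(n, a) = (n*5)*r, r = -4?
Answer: 5573/4054 ≈ 1.3747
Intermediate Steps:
Z(n, a) = -20*n (Z(n, a) = (n*5)*(-4) = (5*n)*(-4) = -20*n)
(-23492 + Z(-60, -87))/(-47980 + 31764) = (-23492 - 20*(-60))/(-47980 + 31764) = (-23492 + 1200)/(-16216) = -22292*(-1/16216) = 5573/4054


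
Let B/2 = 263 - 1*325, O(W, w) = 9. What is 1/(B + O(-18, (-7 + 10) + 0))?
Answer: -1/115 ≈ -0.0086956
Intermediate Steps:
B = -124 (B = 2*(263 - 1*325) = 2*(263 - 325) = 2*(-62) = -124)
1/(B + O(-18, (-7 + 10) + 0)) = 1/(-124 + 9) = 1/(-115) = -1/115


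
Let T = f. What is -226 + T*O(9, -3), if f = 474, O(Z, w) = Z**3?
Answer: 345320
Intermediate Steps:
T = 474
-226 + T*O(9, -3) = -226 + 474*9**3 = -226 + 474*729 = -226 + 345546 = 345320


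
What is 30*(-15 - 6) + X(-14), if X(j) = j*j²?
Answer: -3374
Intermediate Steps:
X(j) = j³
30*(-15 - 6) + X(-14) = 30*(-15 - 6) + (-14)³ = 30*(-21) - 2744 = -630 - 2744 = -3374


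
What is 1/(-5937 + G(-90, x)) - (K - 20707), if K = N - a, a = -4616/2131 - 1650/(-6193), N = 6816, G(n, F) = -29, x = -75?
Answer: 99414378738237/7157726398 ≈ 13889.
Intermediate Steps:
a = -2279158/1199753 (a = -4616*1/2131 - 1650*(-1/6193) = -4616/2131 + 150/563 = -2279158/1199753 ≈ -1.8997)
K = 8179795606/1199753 (K = 6816 - 1*(-2279158/1199753) = 6816 + 2279158/1199753 = 8179795606/1199753 ≈ 6817.9)
1/(-5937 + G(-90, x)) - (K - 20707) = 1/(-5937 - 29) - (8179795606/1199753 - 20707) = 1/(-5966) - 1*(-16663489765/1199753) = -1/5966 + 16663489765/1199753 = 99414378738237/7157726398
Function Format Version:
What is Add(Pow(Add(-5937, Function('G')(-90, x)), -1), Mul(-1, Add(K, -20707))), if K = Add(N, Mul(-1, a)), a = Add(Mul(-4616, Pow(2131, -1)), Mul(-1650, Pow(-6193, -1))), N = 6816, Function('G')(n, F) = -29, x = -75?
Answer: Rational(99414378738237, 7157726398) ≈ 13889.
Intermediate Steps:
a = Rational(-2279158, 1199753) (a = Add(Mul(-4616, Rational(1, 2131)), Mul(-1650, Rational(-1, 6193))) = Add(Rational(-4616, 2131), Rational(150, 563)) = Rational(-2279158, 1199753) ≈ -1.8997)
K = Rational(8179795606, 1199753) (K = Add(6816, Mul(-1, Rational(-2279158, 1199753))) = Add(6816, Rational(2279158, 1199753)) = Rational(8179795606, 1199753) ≈ 6817.9)
Add(Pow(Add(-5937, Function('G')(-90, x)), -1), Mul(-1, Add(K, -20707))) = Add(Pow(Add(-5937, -29), -1), Mul(-1, Add(Rational(8179795606, 1199753), -20707))) = Add(Pow(-5966, -1), Mul(-1, Rational(-16663489765, 1199753))) = Add(Rational(-1, 5966), Rational(16663489765, 1199753)) = Rational(99414378738237, 7157726398)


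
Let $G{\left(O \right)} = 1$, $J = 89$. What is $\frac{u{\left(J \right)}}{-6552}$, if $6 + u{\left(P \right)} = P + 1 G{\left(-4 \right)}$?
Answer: $- \frac{1}{78} \approx -0.012821$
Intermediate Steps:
$u{\left(P \right)} = -5 + P$ ($u{\left(P \right)} = -6 + \left(P + 1 \cdot 1\right) = -6 + \left(P + 1\right) = -6 + \left(1 + P\right) = -5 + P$)
$\frac{u{\left(J \right)}}{-6552} = \frac{-5 + 89}{-6552} = 84 \left(- \frac{1}{6552}\right) = - \frac{1}{78}$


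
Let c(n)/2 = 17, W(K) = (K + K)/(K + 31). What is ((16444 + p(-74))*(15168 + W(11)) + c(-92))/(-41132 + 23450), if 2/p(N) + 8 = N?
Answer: -214759978691/15224202 ≈ -14106.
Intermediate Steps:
W(K) = 2*K/(31 + K) (W(K) = (2*K)/(31 + K) = 2*K/(31 + K))
c(n) = 34 (c(n) = 2*17 = 34)
p(N) = 2/(-8 + N)
((16444 + p(-74))*(15168 + W(11)) + c(-92))/(-41132 + 23450) = ((16444 + 2/(-8 - 74))*(15168 + 2*11/(31 + 11)) + 34)/(-41132 + 23450) = ((16444 + 2/(-82))*(15168 + 2*11/42) + 34)/(-17682) = ((16444 + 2*(-1/82))*(15168 + 2*11*(1/42)) + 34)*(-1/17682) = ((16444 - 1/41)*(15168 + 11/21) + 34)*(-1/17682) = ((674203/41)*(318539/21) + 34)*(-1/17682) = (214759949417/861 + 34)*(-1/17682) = (214759978691/861)*(-1/17682) = -214759978691/15224202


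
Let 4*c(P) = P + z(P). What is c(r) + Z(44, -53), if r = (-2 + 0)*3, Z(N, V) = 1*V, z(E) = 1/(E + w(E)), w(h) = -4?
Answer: -2181/40 ≈ -54.525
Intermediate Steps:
z(E) = 1/(-4 + E) (z(E) = 1/(E - 4) = 1/(-4 + E))
Z(N, V) = V
r = -6 (r = -2*3 = -6)
c(P) = P/4 + 1/(4*(-4 + P)) (c(P) = (P + 1/(-4 + P))/4 = P/4 + 1/(4*(-4 + P)))
c(r) + Z(44, -53) = (1 - 6*(-4 - 6))/(4*(-4 - 6)) - 53 = (¼)*(1 - 6*(-10))/(-10) - 53 = (¼)*(-⅒)*(1 + 60) - 53 = (¼)*(-⅒)*61 - 53 = -61/40 - 53 = -2181/40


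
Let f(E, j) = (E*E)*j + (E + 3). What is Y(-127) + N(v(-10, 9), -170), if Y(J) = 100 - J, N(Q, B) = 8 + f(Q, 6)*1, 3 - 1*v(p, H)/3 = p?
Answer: 9403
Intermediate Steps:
f(E, j) = 3 + E + j*E² (f(E, j) = E²*j + (3 + E) = j*E² + (3 + E) = 3 + E + j*E²)
v(p, H) = 9 - 3*p
N(Q, B) = 11 + Q + 6*Q² (N(Q, B) = 8 + (3 + Q + 6*Q²)*1 = 8 + (3 + Q + 6*Q²) = 11 + Q + 6*Q²)
Y(-127) + N(v(-10, 9), -170) = (100 - 1*(-127)) + (11 + (9 - 3*(-10)) + 6*(9 - 3*(-10))²) = (100 + 127) + (11 + (9 + 30) + 6*(9 + 30)²) = 227 + (11 + 39 + 6*39²) = 227 + (11 + 39 + 6*1521) = 227 + (11 + 39 + 9126) = 227 + 9176 = 9403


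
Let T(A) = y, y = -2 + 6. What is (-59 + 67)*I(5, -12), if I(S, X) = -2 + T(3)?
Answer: 16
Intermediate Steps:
y = 4
T(A) = 4
I(S, X) = 2 (I(S, X) = -2 + 4 = 2)
(-59 + 67)*I(5, -12) = (-59 + 67)*2 = 8*2 = 16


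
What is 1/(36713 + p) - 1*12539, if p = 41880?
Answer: -985477626/78593 ≈ -12539.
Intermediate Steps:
1/(36713 + p) - 1*12539 = 1/(36713 + 41880) - 1*12539 = 1/78593 - 12539 = -985477626/78593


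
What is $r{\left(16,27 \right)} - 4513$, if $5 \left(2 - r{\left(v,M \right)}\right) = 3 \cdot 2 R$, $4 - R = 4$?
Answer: $-4511$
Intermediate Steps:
$R = 0$ ($R = 4 - 4 = 0$)
$r{\left(v,M \right)} = 2$ ($r{\left(v,M \right)} = 2 - \frac{3 \cdot 2 \cdot 0}{5} = 2 - \frac{6 \cdot 0}{5} = 2 - 0 = 2 + 0 = 2$)
$r{\left(16,27 \right)} - 4513 = 2 - 4513 = -4511$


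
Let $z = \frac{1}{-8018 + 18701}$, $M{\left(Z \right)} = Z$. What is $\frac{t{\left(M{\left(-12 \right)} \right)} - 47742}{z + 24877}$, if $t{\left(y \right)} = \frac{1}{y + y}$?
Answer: $- \frac{582889407}{303726848} \approx -1.9191$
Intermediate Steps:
$z = \frac{1}{10683} \approx 9.3607 \cdot 10^{-5}$
$t{\left(y \right)} = \frac{1}{2 y}$
$\frac{t{\left(M{\left(-12 \right)} \right)} - 47742}{z + 24877} = \frac{\frac{1}{2 \left(-12\right)} - 47742}{\frac{1}{10683} + 24877} = \frac{\frac{1}{2} \left(- \frac{1}{12}\right) - 47742}{\frac{265760992}{10683}} = \left(- \frac{1}{24} - 47742\right) \frac{10683}{265760992} = \left(- \frac{1145809}{24}\right) \frac{10683}{265760992} = - \frac{582889407}{303726848}$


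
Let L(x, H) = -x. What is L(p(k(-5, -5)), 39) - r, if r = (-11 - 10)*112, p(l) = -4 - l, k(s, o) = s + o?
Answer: 2346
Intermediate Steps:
k(s, o) = o + s
r = -2352 (r = -21*112 = -2352)
L(p(k(-5, -5)), 39) - r = -(-4 - (-5 - 5)) - 1*(-2352) = -(-4 - 1*(-10)) + 2352 = -(-4 + 10) + 2352 = -1*6 + 2352 = -6 + 2352 = 2346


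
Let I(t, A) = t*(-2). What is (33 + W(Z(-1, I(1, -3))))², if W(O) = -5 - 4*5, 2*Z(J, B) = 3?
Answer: 64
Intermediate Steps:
I(t, A) = -2*t
Z(J, B) = 3/2 (Z(J, B) = (½)*3 = 3/2)
W(O) = -25 (W(O) = -5 - 20 = -25)
(33 + W(Z(-1, I(1, -3))))² = (33 - 25)² = 8² = 64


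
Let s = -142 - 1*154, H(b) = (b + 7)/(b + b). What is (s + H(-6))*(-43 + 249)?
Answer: -365959/6 ≈ -60993.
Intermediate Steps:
H(b) = (7 + b)/(2*b) (H(b) = (7 + b)/((2*b)) = (7 + b)*(1/(2*b)) = (7 + b)/(2*b))
s = -296 (s = -142 - 154 = -296)
(s + H(-6))*(-43 + 249) = (-296 + (½)*(7 - 6)/(-6))*(-43 + 249) = (-296 + (½)*(-⅙)*1)*206 = (-296 - 1/12)*206 = -3553/12*206 = -365959/6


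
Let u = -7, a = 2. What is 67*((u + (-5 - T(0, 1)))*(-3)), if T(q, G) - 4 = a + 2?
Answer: 4020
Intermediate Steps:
T(q, G) = 8 (T(q, G) = 4 + (2 + 2) = 4 + 4 = 8)
67*((u + (-5 - T(0, 1)))*(-3)) = 67*((-7 + (-5 - 1*8))*(-3)) = 67*((-7 + (-5 - 8))*(-3)) = 67*((-7 - 13)*(-3)) = 67*(-20*(-3)) = 67*60 = 4020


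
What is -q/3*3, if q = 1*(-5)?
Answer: 5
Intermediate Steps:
q = -5
-q/3*3 = -(-5)/3*3 = -1*(-5/3)*3 = (5/3)*3 = 5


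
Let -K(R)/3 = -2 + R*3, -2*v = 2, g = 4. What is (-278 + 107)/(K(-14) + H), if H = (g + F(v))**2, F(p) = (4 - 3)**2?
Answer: -171/157 ≈ -1.0892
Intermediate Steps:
v = -1 (v = -1/2*2 = -1)
F(p) = 1 (F(p) = 1**2 = 1)
K(R) = 6 - 9*R (K(R) = -3*(-2 + R*3) = -3*(-2 + 3*R) = 6 - 9*R)
H = 25 (H = (4 + 1)**2 = 5**2 = 25)
(-278 + 107)/(K(-14) + H) = (-278 + 107)/((6 - 9*(-14)) + 25) = -171/((6 + 126) + 25) = -171/(132 + 25) = -171/157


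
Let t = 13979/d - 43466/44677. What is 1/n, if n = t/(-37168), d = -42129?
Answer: 69957510472944/2455718897 ≈ 28488.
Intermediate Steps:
t = -2455718897/1882197333 (t = 13979/(-42129) - 43466/44677 = 13979*(-1/42129) - 43466*1/44677 = -13979/42129 - 43466/44677 = -2455718897/1882197333 ≈ -1.3047)
n = 2455718897/69957510472944 (n = -2455718897/1882197333/(-37168) = -2455718897/1882197333*(-1/37168) = 2455718897/69957510472944 ≈ 3.5103e-5)
1/n = 1/(2455718897/69957510472944) = 69957510472944/2455718897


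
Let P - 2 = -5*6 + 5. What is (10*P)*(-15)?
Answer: 3450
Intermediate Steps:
P = -23 (P = 2 + (-5*6 + 5) = 2 + (-30 + 5) = 2 - 25 = -23)
(10*P)*(-15) = (10*(-23))*(-15) = -230*(-15) = 3450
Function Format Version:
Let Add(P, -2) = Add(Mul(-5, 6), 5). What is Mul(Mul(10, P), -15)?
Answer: 3450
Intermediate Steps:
P = -23 (P = Add(2, Add(Mul(-5, 6), 5)) = Add(2, Add(-30, 5)) = Add(2, -25) = -23)
Mul(Mul(10, P), -15) = Mul(Mul(10, -23), -15) = Mul(-230, -15) = 3450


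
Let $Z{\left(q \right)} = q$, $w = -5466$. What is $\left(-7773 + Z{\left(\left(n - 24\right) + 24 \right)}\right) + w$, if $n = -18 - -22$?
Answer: $-13235$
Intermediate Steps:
$n = 4$ ($n = -18 + 22 = 4$)
$\left(-7773 + Z{\left(\left(n - 24\right) + 24 \right)}\right) + w = \left(-7773 + \left(\left(4 - 24\right) + 24\right)\right) - 5466 = \left(-7773 + \left(-20 + 24\right)\right) - 5466 = \left(-7773 + 4\right) - 5466 = -7769 - 5466 = -13235$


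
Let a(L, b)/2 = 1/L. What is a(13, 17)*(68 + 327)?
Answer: 790/13 ≈ 60.769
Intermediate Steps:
a(L, b) = 2/L (a(L, b) = 2*(1/L) = 2/L)
a(13, 17)*(68 + 327) = (2/13)*(68 + 327) = (2*(1/13))*395 = (2/13)*395 = 790/13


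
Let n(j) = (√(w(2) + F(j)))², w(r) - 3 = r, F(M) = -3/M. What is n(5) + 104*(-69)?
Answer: -35858/5 ≈ -7171.6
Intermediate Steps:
w(r) = 3 + r
n(j) = 5 - 3/j (n(j) = (√((3 + 2) - 3/j))² = (√(5 - 3/j))² = 5 - 3/j)
n(5) + 104*(-69) = (5 - 3/5) + 104*(-69) = (5 - 3*⅕) - 7176 = (5 - ⅗) - 7176 = 22/5 - 7176 = -35858/5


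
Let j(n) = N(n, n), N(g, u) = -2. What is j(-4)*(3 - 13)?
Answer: 20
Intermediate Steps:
j(n) = -2
j(-4)*(3 - 13) = -2*(3 - 13) = -2*(-10) = 20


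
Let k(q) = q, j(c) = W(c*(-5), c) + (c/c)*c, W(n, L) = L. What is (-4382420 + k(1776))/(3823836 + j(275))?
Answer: -2190322/1912193 ≈ -1.1455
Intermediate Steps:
j(c) = 2*c (j(c) = c + (c/c)*c = c + 1*c = c + c = 2*c)
(-4382420 + k(1776))/(3823836 + j(275)) = (-4382420 + 1776)/(3823836 + 2*275) = -4380644/(3823836 + 550) = -4380644/3824386 = -4380644*1/3824386 = -2190322/1912193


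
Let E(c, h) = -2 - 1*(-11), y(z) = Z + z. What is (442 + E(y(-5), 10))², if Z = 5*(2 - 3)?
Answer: 203401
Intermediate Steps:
Z = -5 (Z = 5*(-1) = -5)
y(z) = -5 + z
E(c, h) = 9 (E(c, h) = -2 + 11 = 9)
(442 + E(y(-5), 10))² = (442 + 9)² = 451² = 203401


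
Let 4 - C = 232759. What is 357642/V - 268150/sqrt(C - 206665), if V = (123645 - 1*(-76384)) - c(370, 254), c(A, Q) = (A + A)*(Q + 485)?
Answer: -357642/346831 + 155*I*sqrt(109855)/127 ≈ -1.0312 + 404.52*I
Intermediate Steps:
C = -232755 (C = 4 - 1*232759 = 4 - 232759 = -232755)
c(A, Q) = 2*A*(485 + Q) (c(A, Q) = (2*A)*(485 + Q) = 2*A*(485 + Q))
V = -346831 (V = (123645 - 1*(-76384)) - 2*370*(485 + 254) = (123645 + 76384) - 2*370*739 = 200029 - 1*546860 = 200029 - 546860 = -346831)
357642/V - 268150/sqrt(C - 206665) = 357642/(-346831) - 268150/sqrt(-232755 - 206665) = 357642*(-1/346831) - 268150*(-I*sqrt(109855)/219710) = -357642/346831 - 268150*(-I*sqrt(109855)/219710) = -357642/346831 - (-155)*I*sqrt(109855)/127 = -357642/346831 + 155*I*sqrt(109855)/127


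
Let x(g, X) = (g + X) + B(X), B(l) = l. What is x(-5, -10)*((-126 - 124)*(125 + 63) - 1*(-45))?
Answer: 1173875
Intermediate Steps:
x(g, X) = g + 2*X (x(g, X) = (g + X) + X = (X + g) + X = g + 2*X)
x(-5, -10)*((-126 - 124)*(125 + 63) - 1*(-45)) = (-5 + 2*(-10))*((-126 - 124)*(125 + 63) - 1*(-45)) = (-5 - 20)*(-250*188 + 45) = -25*(-47000 + 45) = -25*(-46955) = 1173875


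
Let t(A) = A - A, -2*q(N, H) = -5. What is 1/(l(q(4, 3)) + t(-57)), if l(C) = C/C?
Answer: 1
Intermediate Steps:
q(N, H) = 5/2 (q(N, H) = -½*(-5) = 5/2)
l(C) = 1
t(A) = 0
1/(l(q(4, 3)) + t(-57)) = 1/(1 + 0) = 1/1 = 1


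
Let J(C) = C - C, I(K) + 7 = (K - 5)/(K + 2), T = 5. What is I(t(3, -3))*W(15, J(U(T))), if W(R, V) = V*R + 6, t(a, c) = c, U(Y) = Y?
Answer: 6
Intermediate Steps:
I(K) = -7 + (-5 + K)/(2 + K) (I(K) = -7 + (K - 5)/(K + 2) = -7 + (-5 + K)/(2 + K))
J(C) = 0
W(R, V) = 6 + R*V (W(R, V) = R*V + 6 = 6 + R*V)
I(t(3, -3))*W(15, J(U(T))) = ((-19 - 6*(-3))/(2 - 3))*(6 + 15*0) = ((-19 + 18)/(-1))*(6 + 0) = -1*(-1)*6 = 1*6 = 6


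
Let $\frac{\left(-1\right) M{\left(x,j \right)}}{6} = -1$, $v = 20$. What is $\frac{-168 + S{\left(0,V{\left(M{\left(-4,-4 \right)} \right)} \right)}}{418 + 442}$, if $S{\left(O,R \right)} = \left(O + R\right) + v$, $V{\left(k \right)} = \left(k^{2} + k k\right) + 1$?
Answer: $- \frac{15}{172} \approx -0.087209$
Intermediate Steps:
$M{\left(x,j \right)} = 6$ ($M{\left(x,j \right)} = \left(-6\right) \left(-1\right) = 6$)
$V{\left(k \right)} = 1 + 2 k^{2}$ ($V{\left(k \right)} = \left(k^{2} + k^{2}\right) + 1 = 2 k^{2} + 1 = 1 + 2 k^{2}$)
$S{\left(O,R \right)} = 20 + O + R$ ($S{\left(O,R \right)} = \left(O + R\right) + 20 = 20 + O + R$)
$\frac{-168 + S{\left(0,V{\left(M{\left(-4,-4 \right)} \right)} \right)}}{418 + 442} = \frac{-168 + \left(20 + 0 + \left(1 + 2 \cdot 6^{2}\right)\right)}{418 + 442} = \frac{-168 + \left(20 + 0 + \left(1 + 2 \cdot 36\right)\right)}{860} = \left(-168 + \left(20 + 0 + \left(1 + 72\right)\right)\right) \frac{1}{860} = \left(-168 + \left(20 + 0 + 73\right)\right) \frac{1}{860} = \left(-168 + 93\right) \frac{1}{860} = \left(-75\right) \frac{1}{860} = - \frac{15}{172}$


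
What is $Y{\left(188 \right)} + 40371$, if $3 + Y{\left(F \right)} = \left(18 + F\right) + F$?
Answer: $40762$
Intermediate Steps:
$Y{\left(F \right)} = 15 + 2 F$ ($Y{\left(F \right)} = -3 + \left(\left(18 + F\right) + F\right) = -3 + \left(18 + 2 F\right) = 15 + 2 F$)
$Y{\left(188 \right)} + 40371 = \left(15 + 2 \cdot 188\right) + 40371 = \left(15 + 376\right) + 40371 = 391 + 40371 = 40762$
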